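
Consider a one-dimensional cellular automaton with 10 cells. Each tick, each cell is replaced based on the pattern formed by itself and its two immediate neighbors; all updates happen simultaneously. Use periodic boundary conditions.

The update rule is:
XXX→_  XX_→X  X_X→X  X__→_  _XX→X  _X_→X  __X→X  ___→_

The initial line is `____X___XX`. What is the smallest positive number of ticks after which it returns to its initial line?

tick 1: ___XX__XXX
tick 2: __XXX_XX_X
tick 3: _XX_XXXXXX
tick 4: XXXXX____X
tick 5: ____X___XX

5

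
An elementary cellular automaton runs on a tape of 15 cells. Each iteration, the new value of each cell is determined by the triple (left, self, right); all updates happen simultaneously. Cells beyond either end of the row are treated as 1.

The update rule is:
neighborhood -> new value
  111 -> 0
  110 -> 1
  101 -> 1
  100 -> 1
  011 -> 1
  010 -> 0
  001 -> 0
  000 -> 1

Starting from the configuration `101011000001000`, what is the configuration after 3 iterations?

110111110111100

iteration 1: 110111111100110
iteration 2: 011100000110111
iteration 3: 110111110111100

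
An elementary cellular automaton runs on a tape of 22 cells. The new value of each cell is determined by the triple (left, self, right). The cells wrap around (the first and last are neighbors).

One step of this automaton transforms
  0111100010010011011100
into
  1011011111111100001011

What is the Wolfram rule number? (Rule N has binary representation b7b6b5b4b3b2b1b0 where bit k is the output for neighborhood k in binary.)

151

position 2: 111 → 1  (bit 7 = 1)
position 4: 110 → 0  (bit 6 = 0)
position 16: 101 → 0  (bit 5 = 0)
position 5: 100 → 1  (bit 4 = 1)
position 1: 011 → 0  (bit 3 = 0)
position 8: 010 → 1  (bit 2 = 1)
position 0: 001 → 1  (bit 1 = 1)
position 6: 000 → 1  (bit 0 = 1)
bits b7..b0 = 10010111 = 151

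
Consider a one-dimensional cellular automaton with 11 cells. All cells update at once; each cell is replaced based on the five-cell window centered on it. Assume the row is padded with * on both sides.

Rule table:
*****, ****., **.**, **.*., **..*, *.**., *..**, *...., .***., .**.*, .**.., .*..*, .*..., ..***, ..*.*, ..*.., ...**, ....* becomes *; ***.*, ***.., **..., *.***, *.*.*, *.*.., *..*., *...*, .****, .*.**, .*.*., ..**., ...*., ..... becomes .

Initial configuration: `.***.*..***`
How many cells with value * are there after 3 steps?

*.*.*.***.*
.*.....*.*.
*.**.*.*...
count of *: 5

5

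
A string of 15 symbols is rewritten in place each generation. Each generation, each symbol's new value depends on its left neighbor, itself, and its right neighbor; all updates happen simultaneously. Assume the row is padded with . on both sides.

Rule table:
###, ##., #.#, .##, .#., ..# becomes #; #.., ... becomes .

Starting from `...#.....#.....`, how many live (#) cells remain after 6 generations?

10

..##....##.....
.###...###.....
####..####.....
####.#####.....
##########.....
##########.....
count of #: 10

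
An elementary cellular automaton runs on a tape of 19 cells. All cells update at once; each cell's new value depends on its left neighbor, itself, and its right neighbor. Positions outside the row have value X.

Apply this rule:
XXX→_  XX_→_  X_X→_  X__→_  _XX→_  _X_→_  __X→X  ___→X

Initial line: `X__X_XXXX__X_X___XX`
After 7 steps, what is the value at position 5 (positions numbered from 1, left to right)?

_

__X_______X____XX__
_X__XXXXXX__XXX___X
___X_______X____XX_
_XX__XXXXXX__XXX___
____X_______X____XX
_XXX__XXXXXX__XXX__
_____X_______X____X
position 5 holds _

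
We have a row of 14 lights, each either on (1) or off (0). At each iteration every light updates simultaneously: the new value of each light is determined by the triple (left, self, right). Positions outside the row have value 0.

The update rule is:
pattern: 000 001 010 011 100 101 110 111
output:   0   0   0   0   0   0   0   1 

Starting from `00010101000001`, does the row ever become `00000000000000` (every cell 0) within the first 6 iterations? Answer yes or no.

yes

00000000000000
all cells are 0 at iteration 1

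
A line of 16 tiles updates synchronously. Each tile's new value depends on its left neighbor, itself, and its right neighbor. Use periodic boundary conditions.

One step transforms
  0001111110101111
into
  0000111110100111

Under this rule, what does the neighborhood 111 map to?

At position 4 the neighborhood is 111; the next row has 1 there.

1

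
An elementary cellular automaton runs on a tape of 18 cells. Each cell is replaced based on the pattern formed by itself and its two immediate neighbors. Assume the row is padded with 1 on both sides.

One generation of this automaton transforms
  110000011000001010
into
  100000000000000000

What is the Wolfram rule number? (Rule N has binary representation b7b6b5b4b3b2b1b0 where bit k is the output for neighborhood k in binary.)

128

position 0: 111 → 1  (bit 7 = 1)
position 1: 110 → 0  (bit 6 = 0)
position 15: 101 → 0  (bit 5 = 0)
position 2: 100 → 0  (bit 4 = 0)
position 7: 011 → 0  (bit 3 = 0)
position 14: 010 → 0  (bit 2 = 0)
position 6: 001 → 0  (bit 1 = 0)
position 3: 000 → 0  (bit 0 = 0)
bits b7..b0 = 10000000 = 128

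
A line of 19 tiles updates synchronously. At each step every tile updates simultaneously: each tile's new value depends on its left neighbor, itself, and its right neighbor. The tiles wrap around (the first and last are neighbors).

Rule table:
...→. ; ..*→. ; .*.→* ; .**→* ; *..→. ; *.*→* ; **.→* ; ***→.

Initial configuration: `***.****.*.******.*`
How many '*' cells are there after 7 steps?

8

step 1: ..***..*****....***
step 2: ..*.*..*...*....*.*
step 3: ..***..*...*....***
step 4: ..*.*..*...*....*.*  (repeats step 2; period 2)
step 7: ..***..*...*....***
count of *: 8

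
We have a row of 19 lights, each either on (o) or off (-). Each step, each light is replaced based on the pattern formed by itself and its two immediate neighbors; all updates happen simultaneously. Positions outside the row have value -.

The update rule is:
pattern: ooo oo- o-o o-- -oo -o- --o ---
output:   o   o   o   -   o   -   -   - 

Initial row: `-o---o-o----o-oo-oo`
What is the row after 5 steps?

------o------oooooo
-------------oooooo
-------------oooooo  (fixed point — unchanged through step 5)

-------------oooooo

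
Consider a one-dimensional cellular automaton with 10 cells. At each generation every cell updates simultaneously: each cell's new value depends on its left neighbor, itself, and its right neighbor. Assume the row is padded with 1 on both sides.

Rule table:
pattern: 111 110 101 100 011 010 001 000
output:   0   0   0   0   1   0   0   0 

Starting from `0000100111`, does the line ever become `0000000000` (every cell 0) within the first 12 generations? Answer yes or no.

yes

generation 1: 0000000100
generation 2: 0000000000
all cells are 0 at generation 2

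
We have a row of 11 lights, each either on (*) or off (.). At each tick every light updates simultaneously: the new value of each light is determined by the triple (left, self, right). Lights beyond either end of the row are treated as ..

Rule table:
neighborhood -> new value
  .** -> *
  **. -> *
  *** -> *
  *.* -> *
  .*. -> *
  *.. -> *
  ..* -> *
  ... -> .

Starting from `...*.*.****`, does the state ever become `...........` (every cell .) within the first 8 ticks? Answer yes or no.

no

tick 1: ..*********
tick 2: .**********
tick 3: ***********
tick 4: ***********  (fixed point — unchanged through tick 8)
tick 8 is ***********, still not uniform .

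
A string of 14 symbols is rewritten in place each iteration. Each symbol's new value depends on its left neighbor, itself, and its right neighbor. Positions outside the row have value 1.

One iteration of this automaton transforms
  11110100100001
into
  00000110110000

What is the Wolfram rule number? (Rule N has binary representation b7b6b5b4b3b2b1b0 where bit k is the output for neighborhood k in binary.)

20

position 0: 111 → 0  (bit 7 = 0)
position 3: 110 → 0  (bit 6 = 0)
position 4: 101 → 0  (bit 5 = 0)
position 6: 100 → 1  (bit 4 = 1)
position 13: 011 → 0  (bit 3 = 0)
position 5: 010 → 1  (bit 2 = 1)
position 7: 001 → 0  (bit 1 = 0)
position 10: 000 → 0  (bit 0 = 0)
bits b7..b0 = 00010100 = 20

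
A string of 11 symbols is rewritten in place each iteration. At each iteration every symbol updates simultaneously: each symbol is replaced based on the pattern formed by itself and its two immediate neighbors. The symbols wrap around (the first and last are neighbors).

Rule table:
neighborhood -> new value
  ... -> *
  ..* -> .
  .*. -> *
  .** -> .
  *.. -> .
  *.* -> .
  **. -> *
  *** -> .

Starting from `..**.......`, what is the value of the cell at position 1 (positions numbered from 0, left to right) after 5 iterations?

.

iteration 1: *..*.******
iteration 2: *..*.......
iteration 3: *..*.*****.
iteration 4: *..*.....*.
iteration 5: *..*.***.*.
position 1 holds .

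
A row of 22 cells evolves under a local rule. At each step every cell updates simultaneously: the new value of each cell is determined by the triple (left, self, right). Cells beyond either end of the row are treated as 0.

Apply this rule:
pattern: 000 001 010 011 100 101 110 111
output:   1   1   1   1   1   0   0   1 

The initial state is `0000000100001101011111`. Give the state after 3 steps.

1111111111111001011110
1111111111110111011101
1111111111100110011001

1111111111100110011001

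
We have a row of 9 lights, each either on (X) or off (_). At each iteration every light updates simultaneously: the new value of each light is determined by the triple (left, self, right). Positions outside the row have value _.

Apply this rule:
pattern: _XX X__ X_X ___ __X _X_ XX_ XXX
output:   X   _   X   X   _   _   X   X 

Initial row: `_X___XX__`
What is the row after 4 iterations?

___X_XX_X
XX__XXXX_
XX__XXXX_  (fixed point — unchanged through iteration 4)

XX__XXXX_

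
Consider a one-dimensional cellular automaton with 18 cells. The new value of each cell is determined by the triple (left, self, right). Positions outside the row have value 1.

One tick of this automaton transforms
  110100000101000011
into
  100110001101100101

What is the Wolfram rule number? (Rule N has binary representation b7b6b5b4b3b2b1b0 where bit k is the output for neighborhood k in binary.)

position 0: 111 → 1  (bit 7 = 1)
position 1: 110 → 0  (bit 6 = 0)
position 2: 101 → 0  (bit 5 = 0)
position 4: 100 → 1  (bit 4 = 1)
position 16: 011 → 0  (bit 3 = 0)
position 3: 010 → 1  (bit 2 = 1)
position 8: 001 → 1  (bit 1 = 1)
position 5: 000 → 0  (bit 0 = 0)
bits b7..b0 = 10010110 = 150

150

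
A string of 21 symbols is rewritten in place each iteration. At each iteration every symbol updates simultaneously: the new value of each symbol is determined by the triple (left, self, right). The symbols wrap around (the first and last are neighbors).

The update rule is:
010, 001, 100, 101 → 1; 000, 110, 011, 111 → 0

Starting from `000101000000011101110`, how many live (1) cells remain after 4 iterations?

13

001111100000100010001
110000010001110111011
001000111010001000100
011101000111011101110
count of 1: 13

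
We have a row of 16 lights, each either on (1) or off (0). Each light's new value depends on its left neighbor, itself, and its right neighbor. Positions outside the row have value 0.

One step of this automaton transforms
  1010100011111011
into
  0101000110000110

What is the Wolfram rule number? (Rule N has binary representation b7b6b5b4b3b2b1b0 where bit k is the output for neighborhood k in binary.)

42

position 9: 111 → 0  (bit 7 = 0)
position 12: 110 → 0  (bit 6 = 0)
position 1: 101 → 1  (bit 5 = 1)
position 5: 100 → 0  (bit 4 = 0)
position 8: 011 → 1  (bit 3 = 1)
position 0: 010 → 0  (bit 2 = 0)
position 7: 001 → 1  (bit 1 = 1)
position 6: 000 → 0  (bit 0 = 0)
bits b7..b0 = 00101010 = 42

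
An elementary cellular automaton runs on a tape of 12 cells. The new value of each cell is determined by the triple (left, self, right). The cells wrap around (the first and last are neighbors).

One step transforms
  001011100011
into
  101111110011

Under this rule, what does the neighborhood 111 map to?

At position 5 the neighborhood is 111; the next row has 1 there.

1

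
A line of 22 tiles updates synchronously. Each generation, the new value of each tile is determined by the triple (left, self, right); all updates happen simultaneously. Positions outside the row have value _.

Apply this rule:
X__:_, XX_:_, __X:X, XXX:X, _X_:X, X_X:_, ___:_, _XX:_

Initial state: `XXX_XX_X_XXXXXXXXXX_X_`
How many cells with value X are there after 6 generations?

8

_X_____X__XXXXXXXX__X_
XX____XX_X_XXXXXX__XX_
_____X___X__XXXX__X___
____XX__XX_X_XX__XX___
___X___X___X____X_____
__XX__XX__XX___XX_____
count of X: 8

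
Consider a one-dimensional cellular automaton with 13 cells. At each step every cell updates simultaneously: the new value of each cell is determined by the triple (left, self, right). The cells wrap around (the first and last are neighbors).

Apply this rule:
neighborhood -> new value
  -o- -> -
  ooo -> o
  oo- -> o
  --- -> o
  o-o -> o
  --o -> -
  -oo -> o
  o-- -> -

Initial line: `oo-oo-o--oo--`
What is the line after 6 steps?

ooooooooooo--

step 1: oooooo---oo--
step 2: oooooo-o-oo--
step 3: ooooooo-ooo--
step 4: ooooooooooo--
step 5: ooooooooooo--  (fixed point — unchanged through step 6)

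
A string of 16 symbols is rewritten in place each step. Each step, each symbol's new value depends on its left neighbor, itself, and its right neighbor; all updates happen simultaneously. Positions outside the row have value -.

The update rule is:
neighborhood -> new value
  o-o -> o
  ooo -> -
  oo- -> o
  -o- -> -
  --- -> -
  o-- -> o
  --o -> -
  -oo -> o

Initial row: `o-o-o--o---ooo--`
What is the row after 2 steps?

--o-o-o--o--oooo

-o-o-o--o--o-oo-
--o-o-o--o--oooo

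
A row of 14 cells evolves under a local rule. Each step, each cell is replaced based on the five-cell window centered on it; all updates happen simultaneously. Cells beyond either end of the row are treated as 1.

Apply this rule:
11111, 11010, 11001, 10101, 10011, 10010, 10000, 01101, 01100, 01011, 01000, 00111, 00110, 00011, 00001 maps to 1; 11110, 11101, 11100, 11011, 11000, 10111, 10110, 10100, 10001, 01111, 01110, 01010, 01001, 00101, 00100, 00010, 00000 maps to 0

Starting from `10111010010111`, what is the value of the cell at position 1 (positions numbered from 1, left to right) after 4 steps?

step 1: 00000100101001
step 2: 01010001000011
step 3: 11001000111110
step 4: 00110101101000
position 1 holds 0

0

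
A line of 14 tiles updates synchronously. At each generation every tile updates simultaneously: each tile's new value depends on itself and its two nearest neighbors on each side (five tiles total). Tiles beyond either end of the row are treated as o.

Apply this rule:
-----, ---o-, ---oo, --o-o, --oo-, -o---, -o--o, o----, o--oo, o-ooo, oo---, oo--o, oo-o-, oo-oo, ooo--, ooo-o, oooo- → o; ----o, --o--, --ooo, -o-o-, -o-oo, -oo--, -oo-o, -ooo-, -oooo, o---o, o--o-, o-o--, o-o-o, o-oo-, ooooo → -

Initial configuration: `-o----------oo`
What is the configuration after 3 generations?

generation 1: o-oooooooo-o--
generation 2: ooo-----ooo-oo
generation 3: -ooooo-o--ooo-

-ooooo-o--ooo-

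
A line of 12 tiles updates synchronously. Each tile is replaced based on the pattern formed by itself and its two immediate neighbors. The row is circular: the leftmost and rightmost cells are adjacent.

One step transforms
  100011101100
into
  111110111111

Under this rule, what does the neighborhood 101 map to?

At position 7 the neighborhood is 101; the next row has 1 there.

1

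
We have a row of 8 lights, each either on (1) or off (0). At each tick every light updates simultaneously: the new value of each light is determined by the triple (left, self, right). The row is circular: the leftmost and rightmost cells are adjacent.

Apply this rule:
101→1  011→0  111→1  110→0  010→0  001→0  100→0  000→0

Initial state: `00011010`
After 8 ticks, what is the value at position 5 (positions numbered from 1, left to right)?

0

tick 1: 00000100
tick 2: 00000000
tick 3: 00000000  (fixed point — unchanged through tick 8)
position 5 holds 0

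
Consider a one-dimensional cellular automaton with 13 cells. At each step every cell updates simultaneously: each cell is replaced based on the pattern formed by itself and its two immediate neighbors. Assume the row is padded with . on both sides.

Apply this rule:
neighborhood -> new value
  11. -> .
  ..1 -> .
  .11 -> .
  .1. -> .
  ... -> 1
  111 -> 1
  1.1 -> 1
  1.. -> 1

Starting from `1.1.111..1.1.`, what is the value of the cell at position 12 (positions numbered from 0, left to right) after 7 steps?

1

.1.1.1.1..1.1
..1.1.1.1..1.
1..1.1.1.1..1
.1..1.1.1.1..
..1..1.1.1.11
1..1..1.1.1..
.1..1..1.1.11
position 12 holds 1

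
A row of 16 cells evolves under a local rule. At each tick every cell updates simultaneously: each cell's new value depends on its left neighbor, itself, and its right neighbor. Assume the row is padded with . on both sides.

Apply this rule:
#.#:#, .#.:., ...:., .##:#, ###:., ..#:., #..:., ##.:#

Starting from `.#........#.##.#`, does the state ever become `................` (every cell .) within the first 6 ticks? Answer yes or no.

yes

...........####.
...........#..#.
................
all cells are . at tick 3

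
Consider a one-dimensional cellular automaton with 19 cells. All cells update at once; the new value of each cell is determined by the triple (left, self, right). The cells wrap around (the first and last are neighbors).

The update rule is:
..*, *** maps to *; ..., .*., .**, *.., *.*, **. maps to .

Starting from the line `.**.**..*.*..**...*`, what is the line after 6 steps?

..*....*....*......

step 1: .......*....*....*.
step 2: ......*....*....*..
step 3: .....*....*....*...
step 4: ....*....*....*....
step 5: ...*....*....*.....
step 6: ..*....*....*......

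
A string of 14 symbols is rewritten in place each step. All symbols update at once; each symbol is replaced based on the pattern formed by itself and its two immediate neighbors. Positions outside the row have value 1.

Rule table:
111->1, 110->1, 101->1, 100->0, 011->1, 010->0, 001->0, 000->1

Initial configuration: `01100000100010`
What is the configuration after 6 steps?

11111111001111

11101110001001
11111110100001
11111111001101
11111111001111
11111111001111  (fixed point — unchanged through step 6)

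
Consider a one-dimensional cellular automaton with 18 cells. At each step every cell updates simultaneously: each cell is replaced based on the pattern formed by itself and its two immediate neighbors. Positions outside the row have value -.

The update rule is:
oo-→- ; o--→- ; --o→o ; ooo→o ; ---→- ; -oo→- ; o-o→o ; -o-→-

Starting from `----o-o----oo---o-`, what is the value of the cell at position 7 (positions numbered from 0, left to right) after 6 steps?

---o-o----o----o--
--o-o----o----o---
-o-o----o----o----
o-o----o----o-----
-o----o----o------
o----o----o-------
position 7 holds -

-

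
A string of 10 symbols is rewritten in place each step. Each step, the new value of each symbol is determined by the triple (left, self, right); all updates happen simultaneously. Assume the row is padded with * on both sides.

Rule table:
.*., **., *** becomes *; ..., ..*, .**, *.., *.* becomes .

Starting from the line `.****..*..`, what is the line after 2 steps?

step 1: ..***..*..
step 2: ...**..*..

...**..*..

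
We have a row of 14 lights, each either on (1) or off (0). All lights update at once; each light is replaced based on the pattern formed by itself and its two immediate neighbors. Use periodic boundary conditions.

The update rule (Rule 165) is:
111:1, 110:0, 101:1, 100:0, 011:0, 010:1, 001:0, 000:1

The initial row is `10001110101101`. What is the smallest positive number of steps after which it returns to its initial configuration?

00100101110010
10100110100010
11100001101011
11001100011101
10000001001010
10111101001111
01011011000111
11100100010010
01000101010011
11010111110000
00111011100110
10010101000000
10011111011110
10001110101101

14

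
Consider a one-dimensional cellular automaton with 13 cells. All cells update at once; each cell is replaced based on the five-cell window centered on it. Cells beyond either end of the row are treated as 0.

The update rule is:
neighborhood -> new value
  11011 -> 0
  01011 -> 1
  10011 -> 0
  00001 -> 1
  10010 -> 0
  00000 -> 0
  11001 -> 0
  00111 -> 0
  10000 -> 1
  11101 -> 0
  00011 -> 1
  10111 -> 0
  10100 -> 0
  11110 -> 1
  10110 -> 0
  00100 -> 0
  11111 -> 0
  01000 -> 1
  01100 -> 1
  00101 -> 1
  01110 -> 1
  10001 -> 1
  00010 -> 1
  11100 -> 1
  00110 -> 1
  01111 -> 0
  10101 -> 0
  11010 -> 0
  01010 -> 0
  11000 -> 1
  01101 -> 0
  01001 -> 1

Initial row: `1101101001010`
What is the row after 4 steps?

1000000101001
0110011100100
1110001100011
0111111111111

0111111111111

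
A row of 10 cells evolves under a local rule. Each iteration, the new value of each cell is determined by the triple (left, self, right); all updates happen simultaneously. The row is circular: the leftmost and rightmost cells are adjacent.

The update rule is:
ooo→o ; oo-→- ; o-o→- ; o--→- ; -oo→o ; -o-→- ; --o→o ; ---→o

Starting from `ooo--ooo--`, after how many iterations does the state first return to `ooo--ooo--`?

5

oo--ooo--o
o--ooo--oo
--ooo--ooo
-ooo--ooo-
ooo--ooo--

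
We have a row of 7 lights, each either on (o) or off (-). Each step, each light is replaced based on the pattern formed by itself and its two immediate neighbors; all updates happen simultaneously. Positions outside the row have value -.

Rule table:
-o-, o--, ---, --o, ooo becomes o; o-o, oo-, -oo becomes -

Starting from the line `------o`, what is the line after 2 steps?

-ooooo-

ooooooo
-ooooo-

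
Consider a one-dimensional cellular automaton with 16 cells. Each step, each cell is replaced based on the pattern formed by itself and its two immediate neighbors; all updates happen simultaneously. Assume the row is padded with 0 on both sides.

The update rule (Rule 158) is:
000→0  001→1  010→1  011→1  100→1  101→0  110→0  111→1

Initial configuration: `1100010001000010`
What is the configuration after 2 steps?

1010111011100111
1010110011011110

1010110011011110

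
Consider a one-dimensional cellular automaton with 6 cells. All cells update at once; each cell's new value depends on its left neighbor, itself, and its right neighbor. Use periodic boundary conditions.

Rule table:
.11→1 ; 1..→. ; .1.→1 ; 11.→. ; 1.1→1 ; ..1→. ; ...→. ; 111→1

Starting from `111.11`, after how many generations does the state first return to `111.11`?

6

11.111
1.1111
.11111
11111.
1111.1
111.11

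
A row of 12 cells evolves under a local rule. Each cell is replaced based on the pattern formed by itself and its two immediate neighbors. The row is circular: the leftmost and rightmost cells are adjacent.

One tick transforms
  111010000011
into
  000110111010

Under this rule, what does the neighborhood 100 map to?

At position 5 the neighborhood is 100; the next row has 0 there.

0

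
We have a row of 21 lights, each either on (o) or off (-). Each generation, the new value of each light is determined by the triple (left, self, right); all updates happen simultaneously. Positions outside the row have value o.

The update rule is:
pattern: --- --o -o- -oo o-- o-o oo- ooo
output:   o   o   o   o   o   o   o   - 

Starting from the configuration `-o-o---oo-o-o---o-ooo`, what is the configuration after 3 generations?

ooooooooooooooooooo--
------------------ooo
ooooooooooooooooooo--

ooooooooooooooooooo--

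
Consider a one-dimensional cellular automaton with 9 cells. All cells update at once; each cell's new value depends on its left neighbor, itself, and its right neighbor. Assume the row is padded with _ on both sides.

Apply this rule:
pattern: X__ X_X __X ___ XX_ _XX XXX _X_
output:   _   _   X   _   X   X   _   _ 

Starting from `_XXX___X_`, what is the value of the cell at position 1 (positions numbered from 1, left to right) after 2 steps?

X

step 1: XX_X__X__
step 2: XX___X___
position 1 holds X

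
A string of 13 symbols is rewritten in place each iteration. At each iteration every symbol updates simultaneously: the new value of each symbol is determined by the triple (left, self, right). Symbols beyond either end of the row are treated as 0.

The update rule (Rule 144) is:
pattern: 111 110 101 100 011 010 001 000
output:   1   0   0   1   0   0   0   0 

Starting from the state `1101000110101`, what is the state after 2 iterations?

0000010000000

0000100000000
0000010000000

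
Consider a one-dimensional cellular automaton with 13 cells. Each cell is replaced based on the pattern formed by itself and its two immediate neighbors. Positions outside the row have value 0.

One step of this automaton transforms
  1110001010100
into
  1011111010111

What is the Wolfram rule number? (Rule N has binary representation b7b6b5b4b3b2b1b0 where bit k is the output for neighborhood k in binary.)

position 1: 111 → 0  (bit 7 = 0)
position 2: 110 → 1  (bit 6 = 1)
position 7: 101 → 0  (bit 5 = 0)
position 3: 100 → 1  (bit 4 = 1)
position 0: 011 → 1  (bit 3 = 1)
position 6: 010 → 1  (bit 2 = 1)
position 5: 001 → 1  (bit 1 = 1)
position 4: 000 → 1  (bit 0 = 1)
bits b7..b0 = 01011111 = 95

95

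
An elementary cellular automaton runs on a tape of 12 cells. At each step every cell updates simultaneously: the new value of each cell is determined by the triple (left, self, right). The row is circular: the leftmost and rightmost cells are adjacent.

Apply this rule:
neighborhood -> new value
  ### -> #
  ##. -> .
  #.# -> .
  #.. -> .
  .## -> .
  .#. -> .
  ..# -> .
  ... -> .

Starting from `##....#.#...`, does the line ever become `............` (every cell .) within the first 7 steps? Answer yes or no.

............
all cells are . at step 1

yes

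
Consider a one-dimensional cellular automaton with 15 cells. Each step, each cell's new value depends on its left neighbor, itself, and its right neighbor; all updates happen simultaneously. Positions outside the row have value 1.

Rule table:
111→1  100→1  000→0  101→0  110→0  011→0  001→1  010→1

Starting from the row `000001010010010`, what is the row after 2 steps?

010100001111100

step 1: 100011011111110
step 2: 010100001111100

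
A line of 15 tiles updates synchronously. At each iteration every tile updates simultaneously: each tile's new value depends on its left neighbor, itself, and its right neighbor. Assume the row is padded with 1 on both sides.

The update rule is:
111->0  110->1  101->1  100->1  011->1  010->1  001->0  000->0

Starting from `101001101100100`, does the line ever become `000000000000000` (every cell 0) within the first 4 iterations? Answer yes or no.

no

111101111110110
000111000011111
100101100010000
110111110011000
iteration 4 is 110111110011000, still not uniform 0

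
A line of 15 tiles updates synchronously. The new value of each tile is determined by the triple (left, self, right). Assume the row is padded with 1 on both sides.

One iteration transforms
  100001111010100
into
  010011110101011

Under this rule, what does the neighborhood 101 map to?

At position 9 the neighborhood is 101; the next row has 1 there.

1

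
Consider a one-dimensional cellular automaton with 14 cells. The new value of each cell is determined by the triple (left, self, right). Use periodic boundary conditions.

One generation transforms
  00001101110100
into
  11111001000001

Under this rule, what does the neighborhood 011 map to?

1

At position 4 the neighborhood is 011; the next row has 1 there.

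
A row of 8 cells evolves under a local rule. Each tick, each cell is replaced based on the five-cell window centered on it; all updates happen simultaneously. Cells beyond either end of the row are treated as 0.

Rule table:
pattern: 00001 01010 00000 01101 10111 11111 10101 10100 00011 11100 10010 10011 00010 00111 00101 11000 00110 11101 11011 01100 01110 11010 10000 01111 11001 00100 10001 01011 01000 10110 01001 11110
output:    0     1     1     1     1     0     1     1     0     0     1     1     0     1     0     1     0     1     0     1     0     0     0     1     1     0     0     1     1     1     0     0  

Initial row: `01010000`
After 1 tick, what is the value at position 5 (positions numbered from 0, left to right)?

00111011
position 5 holds 0

0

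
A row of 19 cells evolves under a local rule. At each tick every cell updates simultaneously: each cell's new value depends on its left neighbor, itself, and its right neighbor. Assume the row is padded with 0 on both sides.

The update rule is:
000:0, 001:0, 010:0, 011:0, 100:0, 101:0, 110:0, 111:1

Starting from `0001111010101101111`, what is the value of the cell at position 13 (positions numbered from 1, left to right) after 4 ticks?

0

0000110000000000110
0000000000000000000
0000000000000000000  (fixed point — unchanged through tick 4)
position 13 holds 0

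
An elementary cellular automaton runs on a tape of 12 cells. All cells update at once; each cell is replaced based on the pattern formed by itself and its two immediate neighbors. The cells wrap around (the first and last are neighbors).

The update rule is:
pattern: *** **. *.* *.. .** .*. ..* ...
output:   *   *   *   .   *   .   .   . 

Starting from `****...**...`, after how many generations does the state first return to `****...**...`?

1

generation 1: ****...**...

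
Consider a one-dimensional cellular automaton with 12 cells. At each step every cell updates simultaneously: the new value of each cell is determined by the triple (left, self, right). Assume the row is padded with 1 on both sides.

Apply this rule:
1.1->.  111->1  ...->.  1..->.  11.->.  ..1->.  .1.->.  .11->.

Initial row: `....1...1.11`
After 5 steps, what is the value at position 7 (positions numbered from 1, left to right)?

.

step 1: ...........1
step 2: ............
step 3: ............  (fixed point — unchanged through step 5)
position 7 holds .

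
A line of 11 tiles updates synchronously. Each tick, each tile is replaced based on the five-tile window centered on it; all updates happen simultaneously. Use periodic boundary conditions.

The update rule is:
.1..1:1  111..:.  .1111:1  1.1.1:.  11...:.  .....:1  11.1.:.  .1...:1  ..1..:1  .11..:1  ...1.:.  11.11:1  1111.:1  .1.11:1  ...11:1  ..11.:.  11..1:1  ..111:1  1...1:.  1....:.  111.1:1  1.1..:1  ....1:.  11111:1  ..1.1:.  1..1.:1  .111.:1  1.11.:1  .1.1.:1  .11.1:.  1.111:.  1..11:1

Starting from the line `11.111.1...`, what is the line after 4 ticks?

11111.11111

..1.11.11.1
11.11.11..1
1111.111111
11111.11111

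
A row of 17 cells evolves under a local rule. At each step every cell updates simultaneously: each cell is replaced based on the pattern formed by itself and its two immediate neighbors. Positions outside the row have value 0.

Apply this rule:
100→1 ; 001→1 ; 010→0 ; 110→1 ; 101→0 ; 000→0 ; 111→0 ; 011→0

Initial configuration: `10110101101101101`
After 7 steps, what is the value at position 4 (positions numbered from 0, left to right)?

step 1: 00010000100100100
step 2: 00101001011011010
step 3: 01000110001001001
step 4: 10101011010110110
step 5: 00000001000010011
step 6: 00000010100101101
step 7: 00000100011000100
position 4 holds 0

0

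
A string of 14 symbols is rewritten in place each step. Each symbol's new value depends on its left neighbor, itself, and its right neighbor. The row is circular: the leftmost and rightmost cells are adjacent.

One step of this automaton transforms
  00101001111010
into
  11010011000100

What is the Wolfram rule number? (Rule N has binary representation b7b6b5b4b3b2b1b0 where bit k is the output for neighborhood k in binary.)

position 8: 111 → 0  (bit 7 = 0)
position 10: 110 → 0  (bit 6 = 0)
position 3: 101 → 1  (bit 5 = 1)
position 5: 100 → 0  (bit 4 = 0)
position 7: 011 → 1  (bit 3 = 1)
position 2: 010 → 0  (bit 2 = 0)
position 1: 001 → 1  (bit 1 = 1)
position 0: 000 → 1  (bit 0 = 1)
bits b7..b0 = 00101011 = 43

43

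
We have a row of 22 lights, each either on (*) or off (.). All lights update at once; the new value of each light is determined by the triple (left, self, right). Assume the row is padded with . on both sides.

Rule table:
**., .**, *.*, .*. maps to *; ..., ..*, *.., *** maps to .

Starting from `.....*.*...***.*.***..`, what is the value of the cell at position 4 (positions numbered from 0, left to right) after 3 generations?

.

generation 1: .....***...*.*****.*..
generation 2: .....*.*...***...***..
generation 3: .....***...*.*...*.*..
position 4 holds .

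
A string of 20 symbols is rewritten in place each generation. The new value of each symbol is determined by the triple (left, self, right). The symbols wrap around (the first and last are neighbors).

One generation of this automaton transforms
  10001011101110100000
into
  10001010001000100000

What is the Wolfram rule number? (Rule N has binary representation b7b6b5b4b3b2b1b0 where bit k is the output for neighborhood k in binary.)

12

position 7: 111 → 0  (bit 7 = 0)
position 8: 110 → 0  (bit 6 = 0)
position 5: 101 → 0  (bit 5 = 0)
position 1: 100 → 0  (bit 4 = 0)
position 6: 011 → 1  (bit 3 = 1)
position 0: 010 → 1  (bit 2 = 1)
position 3: 001 → 0  (bit 1 = 0)
position 2: 000 → 0  (bit 0 = 0)
bits b7..b0 = 00001100 = 12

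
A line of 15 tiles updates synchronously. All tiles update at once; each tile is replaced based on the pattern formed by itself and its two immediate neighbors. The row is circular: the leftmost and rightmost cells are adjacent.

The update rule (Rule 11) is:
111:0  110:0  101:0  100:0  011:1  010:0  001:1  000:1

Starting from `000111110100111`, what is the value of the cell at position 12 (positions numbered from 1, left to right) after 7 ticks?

tick 1: 011100000001100
tick 2: 110001111111001
tick 3: 000111000000011
tick 4: 011100011111110
tick 5: 110001110000000
tick 6: 100111000111111
tick 7: 001100011100000
position 12 holds 0

0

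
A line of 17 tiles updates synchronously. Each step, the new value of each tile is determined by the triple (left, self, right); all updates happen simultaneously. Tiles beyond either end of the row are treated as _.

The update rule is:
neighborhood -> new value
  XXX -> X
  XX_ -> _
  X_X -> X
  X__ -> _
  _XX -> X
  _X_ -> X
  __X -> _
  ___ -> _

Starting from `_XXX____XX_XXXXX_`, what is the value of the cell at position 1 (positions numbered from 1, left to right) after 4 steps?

_

_XX_____X_XXXXX__
_X______XXXXXX___
_X______XXXXX____
_X______XXXX_____
position 1 holds _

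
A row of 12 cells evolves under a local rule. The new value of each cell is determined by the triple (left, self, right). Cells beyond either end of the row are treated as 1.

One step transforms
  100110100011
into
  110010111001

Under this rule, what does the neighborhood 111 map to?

At position 11 the neighborhood is 111; the next row has 1 there.

1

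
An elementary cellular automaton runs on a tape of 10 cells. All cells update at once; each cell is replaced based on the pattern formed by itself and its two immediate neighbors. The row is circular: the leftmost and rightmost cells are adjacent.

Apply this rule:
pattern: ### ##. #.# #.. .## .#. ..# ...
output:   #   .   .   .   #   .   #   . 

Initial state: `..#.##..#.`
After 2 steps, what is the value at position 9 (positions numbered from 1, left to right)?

.#..#..#..
#..#..#...
position 9 holds .

.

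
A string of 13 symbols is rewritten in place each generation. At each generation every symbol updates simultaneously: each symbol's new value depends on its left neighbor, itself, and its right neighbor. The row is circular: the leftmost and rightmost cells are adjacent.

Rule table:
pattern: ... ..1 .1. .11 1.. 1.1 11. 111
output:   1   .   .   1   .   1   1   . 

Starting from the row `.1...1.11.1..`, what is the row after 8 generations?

.1.1..1111..1

generation 1: ...1..1111..1
generation 2: .1....1..1...
generation 3: ...11......11
generation 4: .1.11.1111.11
generation 5: 1.11111..1111
generation 6: 111...1..1...
generation 7: 1.1.1......1.
generation 8: .1.1..1111..1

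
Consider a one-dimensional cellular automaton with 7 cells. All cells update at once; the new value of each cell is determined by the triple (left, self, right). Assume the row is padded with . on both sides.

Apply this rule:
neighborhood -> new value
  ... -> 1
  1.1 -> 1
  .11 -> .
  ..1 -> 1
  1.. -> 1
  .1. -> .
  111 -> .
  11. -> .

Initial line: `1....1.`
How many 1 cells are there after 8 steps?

2

step 1: .1111.1
step 2: 1....1.  (repeats step 0; period 2)
step 8: 1....1.
count of 1: 2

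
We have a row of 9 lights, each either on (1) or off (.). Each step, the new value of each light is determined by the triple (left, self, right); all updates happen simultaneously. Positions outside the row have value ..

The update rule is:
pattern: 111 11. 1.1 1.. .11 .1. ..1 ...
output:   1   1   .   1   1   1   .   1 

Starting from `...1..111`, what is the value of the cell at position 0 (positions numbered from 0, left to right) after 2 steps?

1

step 1: 11.11.111
step 2: 11.11.111
position 0 holds 1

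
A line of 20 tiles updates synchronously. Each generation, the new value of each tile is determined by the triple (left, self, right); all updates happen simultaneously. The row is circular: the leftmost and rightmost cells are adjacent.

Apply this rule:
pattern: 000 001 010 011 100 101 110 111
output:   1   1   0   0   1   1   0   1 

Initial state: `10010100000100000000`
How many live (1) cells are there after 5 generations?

01101011111011111111
10010101110101111110
01101010101010111101
10010101010101011010
01101010101010100101
count of 1: 10

10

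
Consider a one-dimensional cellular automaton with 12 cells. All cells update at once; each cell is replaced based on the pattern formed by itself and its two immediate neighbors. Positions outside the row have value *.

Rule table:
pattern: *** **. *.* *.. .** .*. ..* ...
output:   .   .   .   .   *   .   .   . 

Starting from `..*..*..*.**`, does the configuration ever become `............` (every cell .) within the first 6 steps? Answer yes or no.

yes

..........*.
............
all cells are . at step 2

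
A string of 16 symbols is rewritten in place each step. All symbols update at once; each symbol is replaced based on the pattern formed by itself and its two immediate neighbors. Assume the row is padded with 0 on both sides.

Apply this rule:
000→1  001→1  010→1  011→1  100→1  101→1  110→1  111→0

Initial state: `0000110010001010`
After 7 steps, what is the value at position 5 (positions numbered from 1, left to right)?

1

1111111111111111
1000000000000001
1111111111111111  (repeats step 1; period 2)
step 7: 1111111111111111
position 5 holds 1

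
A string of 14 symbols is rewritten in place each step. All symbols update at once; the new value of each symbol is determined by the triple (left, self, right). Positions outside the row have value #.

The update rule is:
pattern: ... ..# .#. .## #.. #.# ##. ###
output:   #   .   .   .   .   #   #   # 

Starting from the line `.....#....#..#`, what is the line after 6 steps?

step 1: .###...##.....
step 2: #.##.#..#.###.
step 3: ##.##....#.###
step 4: ###.#.##..#.##
step 5: ####.#.#...#.#
step 6: #####.#..#..#.

#####.#..#..#.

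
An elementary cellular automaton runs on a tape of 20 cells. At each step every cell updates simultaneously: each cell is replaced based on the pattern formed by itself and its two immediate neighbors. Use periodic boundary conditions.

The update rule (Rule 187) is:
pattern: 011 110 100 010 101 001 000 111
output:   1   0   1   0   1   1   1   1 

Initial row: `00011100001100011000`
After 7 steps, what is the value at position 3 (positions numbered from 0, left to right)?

11111011111011110111
11110111110111101111
11101111101111011111
11011111011110111111
10111110111101111111
01111101111011111111
11111011110111111110
position 3 holds 1

1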